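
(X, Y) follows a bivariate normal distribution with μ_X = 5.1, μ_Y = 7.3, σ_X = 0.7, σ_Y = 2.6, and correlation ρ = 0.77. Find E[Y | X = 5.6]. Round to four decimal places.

8.7300

For a bivariate normal, E[Y | X=x] = μ_Y + ρ·(σ_Y/σ_X)·(x − μ_X).
E[Y | X=5.6] = 7.3 + (0.77)·(2.6/0.7)·(5.6 − (5.1)) = 7.3 + (2.86)·(0.5) = 8.7300.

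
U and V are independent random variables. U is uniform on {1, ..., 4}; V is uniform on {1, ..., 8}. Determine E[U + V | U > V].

Outcomes with U > V: (2,1), (3,1), (3,2), (4,1), (4,2), (4,3), each with probability 1/32.
E[U + V | U > V] = (3 + 4 + 5 + 5 + 6 + 7) / 6 = 5.

5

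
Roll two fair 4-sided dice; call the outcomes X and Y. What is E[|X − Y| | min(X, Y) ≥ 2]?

Outcomes with min(X, Y) ≥ 2: (2,2), (2,3), (2,4), (3,2), (3,3), (3,4), (4,2), (4,3), (4,4), each with probability 1/16.
E[|X − Y| | min(X, Y) ≥ 2] = (0 + 1 + 2 + 1 + 0 + 1 + 2 + 1 + 0) / 9 = 8/9.

8/9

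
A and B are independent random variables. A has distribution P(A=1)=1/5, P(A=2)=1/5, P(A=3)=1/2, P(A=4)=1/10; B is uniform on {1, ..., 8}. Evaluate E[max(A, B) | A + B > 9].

112/15

P(A + B > 9) = 3/16.
Summing max(A,B)·P(x,y) over outcomes with A + B > 9 gives 7/5.
E[max(A, B) | A + B > 9] = (7/5) / (3/16) = 112/15.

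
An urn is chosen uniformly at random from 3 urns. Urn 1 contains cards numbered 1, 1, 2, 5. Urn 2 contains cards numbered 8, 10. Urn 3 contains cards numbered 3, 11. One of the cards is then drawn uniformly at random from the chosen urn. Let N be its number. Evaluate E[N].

E[N | urn 1] = (1+1+2+5)/4 = 9/4.
E[N | urn 2] = (8+10)/2 = 9.
E[N | urn 3] = (3+11)/2 = 7.
E[N] = (1/3)·(9/4) + (1/3)·(9) + (1/3)·(7) = 73/12.

73/12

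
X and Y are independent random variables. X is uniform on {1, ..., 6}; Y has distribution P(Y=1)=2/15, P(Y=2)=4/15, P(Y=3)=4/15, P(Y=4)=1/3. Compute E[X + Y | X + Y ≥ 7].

170/21

P(X + Y ≥ 7) = 7/15.
Summing (X+Y)·P(x,y) over outcomes with X + Y ≥ 7 gives 34/9.
E[X + Y | X + Y ≥ 7] = (34/9) / (7/15) = 170/21.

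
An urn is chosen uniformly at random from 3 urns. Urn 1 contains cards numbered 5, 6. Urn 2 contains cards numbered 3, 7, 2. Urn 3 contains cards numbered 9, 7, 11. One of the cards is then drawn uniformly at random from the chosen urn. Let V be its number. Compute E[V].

E[V | urn 1] = (5+6)/2 = 11/2.
E[V | urn 2] = (3+7+2)/3 = 4.
E[V | urn 3] = (9+7+11)/3 = 9.
By the law of total expectation,
E[V] = (1/3)·(11/2) + (1/3)·(4) + (1/3)·(9) = 37/6.

37/6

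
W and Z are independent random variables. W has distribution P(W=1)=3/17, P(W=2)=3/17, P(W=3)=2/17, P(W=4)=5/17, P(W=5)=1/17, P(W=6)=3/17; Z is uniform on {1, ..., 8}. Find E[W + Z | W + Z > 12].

P(W + Z > 12) = 7/136.
Summing (W+Z)·P(x,y) over outcomes with W + Z > 12 gives 47/68.
E[W + Z | W + Z > 12] = (47/68) / (7/136) = 94/7.

94/7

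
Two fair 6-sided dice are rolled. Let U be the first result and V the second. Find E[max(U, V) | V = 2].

Outcomes with V = 2: (1,2), (2,2), (3,2), (4,2), (5,2), (6,2), each with probability 1/36.
E[max(U, V) | V = 2] = (2 + 2 + 3 + 4 + 5 + 6) / 6 = 11/3.

11/3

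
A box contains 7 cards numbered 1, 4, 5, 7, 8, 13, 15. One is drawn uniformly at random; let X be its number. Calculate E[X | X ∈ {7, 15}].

11

P(X ∈ {7, 15}) = 2/7.
Σ over the event: 7·1/7 + 15·1/7 = 22/7.
E[X | X ∈ {7, 15}] = (22/7) / (2/7) = 11.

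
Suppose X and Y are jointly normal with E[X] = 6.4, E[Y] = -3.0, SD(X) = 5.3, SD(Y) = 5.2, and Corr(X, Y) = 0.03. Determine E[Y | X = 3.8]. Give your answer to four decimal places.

For a bivariate normal, E[Y | X=x] = μ_Y + ρ·(σ_Y/σ_X)·(x − μ_X).
E[Y | X=3.8] = -3.0 + (0.03)·(5.2/5.3)·(3.8 − (6.4)) = -3.0 + (0.029434)·(-2.6) = -3.0765.

-3.0765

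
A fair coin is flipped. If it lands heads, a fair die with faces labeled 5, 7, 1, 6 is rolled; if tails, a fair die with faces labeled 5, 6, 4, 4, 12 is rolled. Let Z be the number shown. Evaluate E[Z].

E[Z | heads] = (5+7+1+6)/4 = 19/4.
E[Z | tails] = (5+6+4+4+12)/5 = 31/5.
By the law of total expectation,
E[Z] = (1/2)·(19/4) + (1/2)·(31/5) = 219/40.

219/40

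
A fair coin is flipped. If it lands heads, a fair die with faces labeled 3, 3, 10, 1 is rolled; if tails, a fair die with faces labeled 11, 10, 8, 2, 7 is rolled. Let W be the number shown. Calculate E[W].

237/40

E[W | heads] = (3+3+10+1)/4 = 17/4.
E[W | tails] = (11+10+8+2+7)/5 = 38/5.
E[W] = (1/2)·(17/4) + (1/2)·(38/5) = 237/40.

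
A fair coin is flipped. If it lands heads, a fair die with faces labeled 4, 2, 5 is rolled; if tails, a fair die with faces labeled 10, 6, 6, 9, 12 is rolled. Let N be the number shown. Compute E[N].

92/15

E[N | heads] = (4+2+5)/3 = 11/3.
E[N | tails] = (10+6+6+9+12)/5 = 43/5.
E[N] = (1/2)·(11/3) + (1/2)·(43/5) = 92/15.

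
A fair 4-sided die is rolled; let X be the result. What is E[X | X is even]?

Given X is even, X is equally likely to be any of {2, 4}.
E[X | X is even] = (2 + 4) / 2 = 3.

3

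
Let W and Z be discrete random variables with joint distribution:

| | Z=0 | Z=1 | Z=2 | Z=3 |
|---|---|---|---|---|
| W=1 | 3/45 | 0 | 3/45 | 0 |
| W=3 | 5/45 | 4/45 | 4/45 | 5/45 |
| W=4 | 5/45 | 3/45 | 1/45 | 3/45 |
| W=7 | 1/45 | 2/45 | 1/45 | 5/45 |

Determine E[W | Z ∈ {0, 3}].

P(Z ∈ {0, 3}) = 3/5.
Summing W·P(W=x,Z=y) over the conditioning event gives 107/45.
E[W | Z ∈ {0, 3}] = (107/45) / (3/5) = 107/27.

107/27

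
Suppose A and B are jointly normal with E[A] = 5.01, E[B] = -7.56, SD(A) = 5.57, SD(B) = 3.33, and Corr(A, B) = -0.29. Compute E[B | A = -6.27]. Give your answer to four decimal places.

E[B | A=x] = μ_B + ρ(σ_B/σ_A)(x − μ_A) for jointly normal variables.
E[B | A=-6.27] = -7.56 + (-0.29)·(3.33/5.57)·(-6.27 − (5.01)) = -7.56 + (-0.17338)·(-11.28) = -5.6043.

-5.6043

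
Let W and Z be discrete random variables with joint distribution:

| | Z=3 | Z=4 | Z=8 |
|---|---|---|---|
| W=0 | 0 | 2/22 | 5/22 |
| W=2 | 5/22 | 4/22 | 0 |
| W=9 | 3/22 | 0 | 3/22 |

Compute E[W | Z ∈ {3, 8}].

P(Z ∈ {3, 8}) = 8/11.
Σ W·P over the event = 0·(5/22) + 2·(5/22) + 9·(3/22) + 9·(3/22) = 32/11.
E[W | Z ∈ {3, 8}] = (32/11) / (8/11) = 4.

4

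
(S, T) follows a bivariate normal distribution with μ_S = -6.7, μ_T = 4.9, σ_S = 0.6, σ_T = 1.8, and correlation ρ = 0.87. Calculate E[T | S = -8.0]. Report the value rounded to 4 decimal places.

1.5070

For a bivariate normal, E[T | S=x] = μ_T + ρ·(σ_T/σ_S)·(x − μ_S).
E[T | S=-8.0] = 4.9 + (0.87)·(1.8/0.6)·(-8.0 − (-6.7)) = 4.9 + (2.61)·(-1.3) = 1.5070.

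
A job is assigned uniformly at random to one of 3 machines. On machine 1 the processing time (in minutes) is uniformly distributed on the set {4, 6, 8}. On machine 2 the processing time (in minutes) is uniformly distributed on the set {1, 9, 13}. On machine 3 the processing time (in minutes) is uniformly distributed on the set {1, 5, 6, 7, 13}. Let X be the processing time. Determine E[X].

E[X | machine 1] = (4+6+8)/3 = 6.
E[X | machine 2] = (1+9+13)/3 = 23/3.
E[X | machine 3] = (1+5+6+7+13)/5 = 32/5.
By the law of total expectation,
E[X] = (1/3)·(6) + (1/3)·(23/3) + (1/3)·(32/5) = 301/45.

301/45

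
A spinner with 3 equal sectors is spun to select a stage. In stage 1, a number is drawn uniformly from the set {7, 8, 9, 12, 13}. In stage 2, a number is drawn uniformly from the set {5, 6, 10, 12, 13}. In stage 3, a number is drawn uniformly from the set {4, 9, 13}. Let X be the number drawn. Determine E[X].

83/9

E[X | stage 1] = (7+8+9+12+13)/5 = 49/5.
E[X | stage 2] = (5+6+10+12+13)/5 = 46/5.
E[X | stage 3] = (4+9+13)/3 = 26/3.
By the law of total expectation,
E[X] = (1/3)·(49/5) + (1/3)·(46/5) + (1/3)·(26/3) = 83/9.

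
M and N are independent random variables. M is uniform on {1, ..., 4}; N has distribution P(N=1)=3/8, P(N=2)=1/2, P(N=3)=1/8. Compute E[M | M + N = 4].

P(M + N = 4) = 1/4.
Summing M·P(x,y) over outcomes with M + N = 4 gives 9/16.
E[M | M + N = 4] = (9/16) / (1/4) = 9/4.

9/4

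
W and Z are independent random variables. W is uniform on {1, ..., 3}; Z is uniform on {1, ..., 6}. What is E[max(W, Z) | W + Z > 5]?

44/9

Outcomes with W + Z > 5: (1,5), (1,6), (2,4), (2,5), (2,6), (3,3), (3,4), (3,5), (3,6), each with probability 1/18.
E[max(W, Z) | W + Z > 5] = (5 + 6 + 4 + 5 + 6 + 3 + 4 + 5 + 6) / 9 = 44/9.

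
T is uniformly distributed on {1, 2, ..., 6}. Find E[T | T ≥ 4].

5

Given T ≥ 4, T is equally likely to be any of {4, 5, 6}.
E[T | T ≥ 4] = (4 + 5 + 6) / 3 = 5.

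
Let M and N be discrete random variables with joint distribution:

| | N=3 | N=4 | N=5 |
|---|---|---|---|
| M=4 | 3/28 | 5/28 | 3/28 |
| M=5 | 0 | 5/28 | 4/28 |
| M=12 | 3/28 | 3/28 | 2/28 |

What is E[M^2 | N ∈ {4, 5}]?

1073/22

P(N ∈ {4, 5}) = 11/14.
Σ M^2·P over the event = 16·(5/28) + 16·(3/28) + 25·(5/28) + 25·(4/28) + 144·(3/28) + 144·(2/28) = 1073/28.
E[M^2 | N ∈ {4, 5}] = (1073/28) / (11/14) = 1073/22.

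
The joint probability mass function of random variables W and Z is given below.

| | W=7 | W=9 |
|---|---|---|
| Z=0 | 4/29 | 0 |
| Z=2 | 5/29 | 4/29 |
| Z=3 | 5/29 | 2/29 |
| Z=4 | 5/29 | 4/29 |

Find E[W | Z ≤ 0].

P(Z ≤ 0) = 4/29.
Σ W·P over the event = 7·(4/29) = 28/29.
E[W | Z ≤ 0] = (28/29) / (4/29) = 7.

7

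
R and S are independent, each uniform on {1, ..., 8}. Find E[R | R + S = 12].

6

Outcomes with R + S = 12: (4,8), (5,7), (6,6), (7,5), (8,4), each with probability 1/64.
E[R | R + S = 12] = (4 + 5 + 6 + 7 + 8) / 5 = 6.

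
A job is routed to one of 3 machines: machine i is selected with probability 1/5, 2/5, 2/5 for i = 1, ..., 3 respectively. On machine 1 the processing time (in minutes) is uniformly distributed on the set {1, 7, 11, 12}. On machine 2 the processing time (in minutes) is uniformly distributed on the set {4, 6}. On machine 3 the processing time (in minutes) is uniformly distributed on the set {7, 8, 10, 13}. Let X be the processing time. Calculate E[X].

E[X | machine 1] = (1+7+11+12)/4 = 31/4.
E[X | machine 2] = (4+6)/2 = 5.
E[X | machine 3] = (7+8+10+13)/4 = 19/2.
By the law of total expectation,
E[X] = (1/5)·(31/4) + (2/5)·(5) + (2/5)·(19/2) = 147/20.

147/20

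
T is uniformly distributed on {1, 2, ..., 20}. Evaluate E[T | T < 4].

Given T < 4, T is equally likely to be any of {1, 2, 3}.
E[T | T < 4] = (1 + 2 + 3) / 3 = 2.

2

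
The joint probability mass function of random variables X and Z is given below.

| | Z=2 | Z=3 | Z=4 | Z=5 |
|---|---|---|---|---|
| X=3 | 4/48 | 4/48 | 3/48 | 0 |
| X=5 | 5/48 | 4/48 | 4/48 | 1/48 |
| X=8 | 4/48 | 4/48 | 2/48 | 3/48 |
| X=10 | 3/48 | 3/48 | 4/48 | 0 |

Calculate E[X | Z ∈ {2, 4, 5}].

P(Z ∈ {2, 4, 5}) = 11/16.
Summing X·P(X=x,Z=y) over the conditioning event gives 71/16.
E[X | Z ∈ {2, 4, 5}] = (71/16) / (11/16) = 71/11.

71/11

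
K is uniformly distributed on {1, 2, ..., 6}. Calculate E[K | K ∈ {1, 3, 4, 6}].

P(K ∈ {1, 3, 4, 6}) = 2/3.
Σ over the event: 1·1/6 + 3·1/6 + 4·1/6 + 6·1/6 = 7/3.
E[K | K ∈ {1, 3, 4, 6}] = (7/3) / (2/3) = 7/2.

7/2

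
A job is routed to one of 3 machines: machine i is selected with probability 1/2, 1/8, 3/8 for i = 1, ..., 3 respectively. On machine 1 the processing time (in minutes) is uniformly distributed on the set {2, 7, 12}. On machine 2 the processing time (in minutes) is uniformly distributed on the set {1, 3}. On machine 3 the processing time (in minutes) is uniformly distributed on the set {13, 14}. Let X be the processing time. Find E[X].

E[X | machine 1] = (2+7+12)/3 = 7.
E[X | machine 2] = (1+3)/2 = 2.
E[X | machine 3] = (13+14)/2 = 27/2.
E[X] = (1/2)·(7) + (1/8)·(2) + (3/8)·(27/2) = 141/16.

141/16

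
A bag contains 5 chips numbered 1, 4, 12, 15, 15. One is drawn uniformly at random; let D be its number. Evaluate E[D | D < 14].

17/3

P(D < 14) = 3/5.
Σ over the event: 1·1/5 + 4·1/5 + 12·1/5 = 17/5.
E[D | D < 14] = (17/5) / (3/5) = 17/3.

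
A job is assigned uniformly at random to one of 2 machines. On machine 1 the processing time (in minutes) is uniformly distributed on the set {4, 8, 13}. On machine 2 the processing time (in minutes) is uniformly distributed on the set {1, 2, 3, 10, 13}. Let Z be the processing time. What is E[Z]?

106/15

E[Z | machine 1] = (4+8+13)/3 = 25/3.
E[Z | machine 2] = (1+2+3+10+13)/5 = 29/5.
E[Z] = (1/2)·(25/3) + (1/2)·(29/5) = 106/15.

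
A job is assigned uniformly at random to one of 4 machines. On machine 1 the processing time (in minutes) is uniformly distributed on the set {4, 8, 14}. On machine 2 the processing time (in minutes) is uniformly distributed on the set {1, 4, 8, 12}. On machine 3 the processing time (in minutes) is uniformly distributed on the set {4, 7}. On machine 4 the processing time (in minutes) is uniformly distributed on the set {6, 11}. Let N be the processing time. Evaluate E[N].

E[N | machine 1] = (4+8+14)/3 = 26/3.
E[N | machine 2] = (1+4+8+12)/4 = 25/4.
E[N | machine 3] = (4+7)/2 = 11/2.
E[N | machine 4] = (6+11)/2 = 17/2.
By the law of total expectation,
E[N] = (1/4)·(26/3) + (1/4)·(25/4) + (1/4)·(11/2) + (1/4)·(17/2) = 347/48.

347/48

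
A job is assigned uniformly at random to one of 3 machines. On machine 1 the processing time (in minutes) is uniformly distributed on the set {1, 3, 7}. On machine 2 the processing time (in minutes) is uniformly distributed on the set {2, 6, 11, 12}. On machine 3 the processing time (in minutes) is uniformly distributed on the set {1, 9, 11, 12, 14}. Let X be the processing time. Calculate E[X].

1249/180

E[X | machine 1] = (1+3+7)/3 = 11/3.
E[X | machine 2] = (2+6+11+12)/4 = 31/4.
E[X | machine 3] = (1+9+11+12+14)/5 = 47/5.
By the law of total expectation,
E[X] = (1/3)·(11/3) + (1/3)·(31/4) + (1/3)·(47/5) = 1249/180.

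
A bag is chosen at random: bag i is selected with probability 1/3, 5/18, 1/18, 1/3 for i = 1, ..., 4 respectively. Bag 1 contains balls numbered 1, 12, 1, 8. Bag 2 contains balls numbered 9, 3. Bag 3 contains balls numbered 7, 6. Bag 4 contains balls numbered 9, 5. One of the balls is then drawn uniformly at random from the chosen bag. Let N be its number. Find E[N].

223/36

E[N | bag 1] = (1+12+1+8)/4 = 11/2.
E[N | bag 2] = (9+3)/2 = 6.
E[N | bag 3] = (7+6)/2 = 13/2.
E[N | bag 4] = (9+5)/2 = 7.
E[N] = (1/3)·(11/2) + (5/18)·(6) + (1/18)·(13/2) + (1/3)·(7) = 223/36.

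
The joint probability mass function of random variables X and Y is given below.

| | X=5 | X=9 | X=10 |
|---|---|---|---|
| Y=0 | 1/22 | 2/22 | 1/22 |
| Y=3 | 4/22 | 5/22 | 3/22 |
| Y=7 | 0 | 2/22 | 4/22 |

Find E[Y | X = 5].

12/5

P(X = 5) = 5/22.
Summing Y·P(X=x,Y=y) over the conditioning event gives 6/11.
E[Y | X = 5] = (6/11) / (5/22) = 12/5.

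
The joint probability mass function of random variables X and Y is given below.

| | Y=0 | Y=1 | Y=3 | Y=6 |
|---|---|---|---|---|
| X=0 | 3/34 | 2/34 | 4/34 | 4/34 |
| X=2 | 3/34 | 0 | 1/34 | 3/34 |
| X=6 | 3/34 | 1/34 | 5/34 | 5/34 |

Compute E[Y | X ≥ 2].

67/21

P(X ≥ 2) = 21/34.
Σ Y·P over the event = 0·(3/34) + 3·(1/34) + 6·(3/34) + 0·(3/34) + 1·(1/34) + 3·(5/34) + 6·(5/34) = 67/34.
E[Y | X ≥ 2] = (67/34) / (21/34) = 67/21.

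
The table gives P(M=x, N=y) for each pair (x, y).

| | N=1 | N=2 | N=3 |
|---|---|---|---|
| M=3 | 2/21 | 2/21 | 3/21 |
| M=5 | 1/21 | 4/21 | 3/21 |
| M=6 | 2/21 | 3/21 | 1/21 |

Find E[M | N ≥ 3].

30/7

P(N ≥ 3) = 1/3.
Σ M·P over the event = 3·(3/21) + 5·(3/21) + 6·(1/21) = 10/7.
E[M | N ≥ 3] = (10/7) / (1/3) = 30/7.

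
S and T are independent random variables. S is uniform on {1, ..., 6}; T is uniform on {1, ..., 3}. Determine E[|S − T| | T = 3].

3/2

Outcomes with T = 3: (1,3), (2,3), (3,3), (4,3), (5,3), (6,3), each with probability 1/18.
E[|S − T| | T = 3] = (2 + 1 + 0 + 1 + 2 + 3) / 6 = 3/2.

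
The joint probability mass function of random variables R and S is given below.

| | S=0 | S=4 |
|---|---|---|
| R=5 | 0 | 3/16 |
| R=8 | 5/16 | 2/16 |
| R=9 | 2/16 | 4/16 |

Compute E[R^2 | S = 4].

P(S = 4) = 9/16.
Σ R^2·P over the event = 25·(3/16) + 64·(2/16) + 81·(4/16) = 527/16.
E[R^2 | S = 4] = (527/16) / (9/16) = 527/9.

527/9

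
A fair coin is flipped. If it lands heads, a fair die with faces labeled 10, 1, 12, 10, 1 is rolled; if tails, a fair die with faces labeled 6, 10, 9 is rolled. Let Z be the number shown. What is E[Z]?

E[Z | heads] = (10+1+12+10+1)/5 = 34/5.
E[Z | tails] = (6+10+9)/3 = 25/3.
E[Z] = (1/2)·(34/5) + (1/2)·(25/3) = 227/30.

227/30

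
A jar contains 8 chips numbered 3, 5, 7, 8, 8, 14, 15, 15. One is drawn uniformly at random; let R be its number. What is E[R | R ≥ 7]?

67/6

P(R ≥ 7) = 3/4.
Σ over the event: 7·1/8 + 8·1/4 + 14·1/8 + 15·1/4 = 67/8.
E[R | R ≥ 7] = (67/8) / (3/4) = 67/6.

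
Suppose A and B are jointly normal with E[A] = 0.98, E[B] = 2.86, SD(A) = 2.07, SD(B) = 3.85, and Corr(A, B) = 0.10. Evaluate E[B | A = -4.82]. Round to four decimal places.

1.7813

E[B | A=x] = μ_B + ρ(σ_B/σ_A)(x − μ_A) for jointly normal variables.
E[B | A=-4.82] = 2.86 + (0.10)·(3.85/2.07)·(-4.82 − (0.98)) = 2.86 + (0.18599)·(-5.8) = 1.7813.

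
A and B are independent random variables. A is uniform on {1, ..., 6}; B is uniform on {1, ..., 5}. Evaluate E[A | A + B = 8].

9/2

Outcomes with A + B = 8: (3,5), (4,4), (5,3), (6,2), each with probability 1/30.
E[A | A + B = 8] = (3 + 4 + 5 + 6) / 4 = 9/2.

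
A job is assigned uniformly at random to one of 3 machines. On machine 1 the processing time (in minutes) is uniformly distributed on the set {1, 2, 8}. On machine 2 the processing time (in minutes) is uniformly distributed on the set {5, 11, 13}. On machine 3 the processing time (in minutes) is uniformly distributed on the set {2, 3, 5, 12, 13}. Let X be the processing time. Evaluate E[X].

61/9

E[X | machine 1] = (1+2+8)/3 = 11/3.
E[X | machine 2] = (5+11+13)/3 = 29/3.
E[X | machine 3] = (2+3+5+12+13)/5 = 7.
By the law of total expectation,
E[X] = (1/3)·(11/3) + (1/3)·(29/3) + (1/3)·(7) = 61/9.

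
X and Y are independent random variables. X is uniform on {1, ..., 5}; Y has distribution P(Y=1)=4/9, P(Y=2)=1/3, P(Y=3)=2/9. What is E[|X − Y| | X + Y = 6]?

P(X + Y = 6) = 1/5.
Summing |X−Y|·P(x,y) over outcomes with X + Y = 6 gives 22/45.
E[|X − Y| | X + Y = 6] = (22/45) / (1/5) = 22/9.

22/9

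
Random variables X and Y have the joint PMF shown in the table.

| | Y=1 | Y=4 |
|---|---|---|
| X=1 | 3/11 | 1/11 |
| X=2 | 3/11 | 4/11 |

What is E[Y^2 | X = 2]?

67/7

P(X = 2) = 7/11.
Summing Y^2·P(X=x,Y=y) over the conditioning event gives 67/11.
E[Y^2 | X = 2] = (67/11) / (7/11) = 67/7.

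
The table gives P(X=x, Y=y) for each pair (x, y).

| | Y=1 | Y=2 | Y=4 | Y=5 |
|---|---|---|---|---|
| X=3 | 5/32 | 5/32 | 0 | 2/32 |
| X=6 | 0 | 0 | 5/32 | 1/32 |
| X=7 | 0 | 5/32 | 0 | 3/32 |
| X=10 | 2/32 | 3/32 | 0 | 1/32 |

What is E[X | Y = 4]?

P(Y = 4) = 5/32.
Summing X·P(X=x,Y=y) over the conditioning event gives 15/16.
E[X | Y = 4] = (15/16) / (5/32) = 6.

6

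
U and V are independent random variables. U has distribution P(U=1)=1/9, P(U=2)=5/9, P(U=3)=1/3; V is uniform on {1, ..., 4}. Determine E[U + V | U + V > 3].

P(U + V > 3) = 29/36.
Summing (U+V)·P(x,y) over outcomes with U + V > 3 gives 25/6.
E[U + V | U + V > 3] = (25/6) / (29/36) = 150/29.

150/29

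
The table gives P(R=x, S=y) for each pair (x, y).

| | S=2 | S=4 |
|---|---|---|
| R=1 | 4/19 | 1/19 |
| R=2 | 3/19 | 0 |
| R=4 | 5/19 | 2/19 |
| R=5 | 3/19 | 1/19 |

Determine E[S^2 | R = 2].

4

P(R = 2) = 3/19.
Summing S^2·P(R=x,S=y) over the conditioning event gives 12/19.
E[S^2 | R = 2] = (12/19) / (3/19) = 4.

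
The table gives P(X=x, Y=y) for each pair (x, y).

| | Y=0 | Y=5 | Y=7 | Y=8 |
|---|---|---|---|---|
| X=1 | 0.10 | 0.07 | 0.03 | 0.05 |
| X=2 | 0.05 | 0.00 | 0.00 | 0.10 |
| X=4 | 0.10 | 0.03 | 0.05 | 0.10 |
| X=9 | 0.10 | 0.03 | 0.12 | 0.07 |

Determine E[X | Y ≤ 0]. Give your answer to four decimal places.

4.2857

P(Y ≤ 0) = 0.35.
Summing X·P(X=x,Y=y) over the conditioning event gives 1.50.
E[X | Y ≤ 0] = (1.50) / (0.35) = 4.2857.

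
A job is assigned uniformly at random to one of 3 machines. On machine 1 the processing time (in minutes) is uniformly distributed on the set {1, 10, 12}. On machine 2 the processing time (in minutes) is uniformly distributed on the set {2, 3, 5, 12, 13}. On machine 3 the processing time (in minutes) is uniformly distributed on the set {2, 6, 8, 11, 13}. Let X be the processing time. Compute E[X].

E[X | machine 1] = (1+10+12)/3 = 23/3.
E[X | machine 2] = (2+3+5+12+13)/5 = 7.
E[X | machine 3] = (2+6+8+11+13)/5 = 8.
E[X] = (1/3)·(23/3) + (1/3)·(7) + (1/3)·(8) = 68/9.

68/9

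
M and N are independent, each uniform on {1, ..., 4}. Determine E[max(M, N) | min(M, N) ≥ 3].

15/4

P(min(M, N) ≥ 3) = 1/4.
Summing max(M,N)·P(x,y) over outcomes with min(M, N) ≥ 3 gives 15/16.
E[max(M, N) | min(M, N) ≥ 3] = (15/16) / (1/4) = 15/4.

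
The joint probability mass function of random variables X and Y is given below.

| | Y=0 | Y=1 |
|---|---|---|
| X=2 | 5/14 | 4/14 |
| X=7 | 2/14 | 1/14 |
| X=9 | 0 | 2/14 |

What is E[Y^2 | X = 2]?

P(X = 2) = 9/14.
Σ Y^2·P over the event = 0·(5/14) + 1·(4/14) = 2/7.
E[Y^2 | X = 2] = (2/7) / (9/14) = 4/9.

4/9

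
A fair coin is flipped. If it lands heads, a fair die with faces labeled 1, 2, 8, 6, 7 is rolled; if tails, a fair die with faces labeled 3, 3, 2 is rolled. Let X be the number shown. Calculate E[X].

56/15

E[X | heads] = (1+2+8+6+7)/5 = 24/5.
E[X | tails] = (3+3+2)/3 = 8/3.
By the law of total expectation,
E[X] = (1/2)·(24/5) + (1/2)·(8/3) = 56/15.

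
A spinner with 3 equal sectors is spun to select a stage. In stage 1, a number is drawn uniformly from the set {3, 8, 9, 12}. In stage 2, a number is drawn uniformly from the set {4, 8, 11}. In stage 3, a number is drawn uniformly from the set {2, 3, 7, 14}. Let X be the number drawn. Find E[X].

133/18

E[X | stage 1] = (3+8+9+12)/4 = 8.
E[X | stage 2] = (4+8+11)/3 = 23/3.
E[X | stage 3] = (2+3+7+14)/4 = 13/2.
By the law of total expectation,
E[X] = (1/3)·(8) + (1/3)·(23/3) + (1/3)·(13/2) = 133/18.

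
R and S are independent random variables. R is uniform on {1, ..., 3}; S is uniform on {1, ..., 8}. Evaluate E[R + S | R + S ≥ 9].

29/3

Outcomes with R + S ≥ 9: (1,8), (2,7), (2,8), (3,6), (3,7), (3,8), each with probability 1/24.
E[R + S | R + S ≥ 9] = (9 + 9 + 10 + 9 + 10 + 11) / 6 = 29/3.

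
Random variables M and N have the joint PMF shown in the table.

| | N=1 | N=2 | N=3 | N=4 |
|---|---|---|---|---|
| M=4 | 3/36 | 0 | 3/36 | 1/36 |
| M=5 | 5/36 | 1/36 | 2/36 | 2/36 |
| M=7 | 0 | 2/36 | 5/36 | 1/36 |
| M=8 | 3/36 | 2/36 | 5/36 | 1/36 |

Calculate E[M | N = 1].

P(N = 1) = 11/36.
Σ M·P over the event = 4·(3/36) + 5·(5/36) + 8·(3/36) = 61/36.
E[M | N = 1] = (61/36) / (11/36) = 61/11.

61/11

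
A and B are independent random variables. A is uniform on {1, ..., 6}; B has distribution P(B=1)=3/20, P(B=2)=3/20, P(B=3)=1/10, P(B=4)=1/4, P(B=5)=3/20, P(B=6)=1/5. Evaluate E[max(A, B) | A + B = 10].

23/4

P(A + B = 10) = 1/10.
Summing max(A,B)·P(x,y) over outcomes with A + B = 10 gives 23/40.
E[max(A, B) | A + B = 10] = (23/40) / (1/10) = 23/4.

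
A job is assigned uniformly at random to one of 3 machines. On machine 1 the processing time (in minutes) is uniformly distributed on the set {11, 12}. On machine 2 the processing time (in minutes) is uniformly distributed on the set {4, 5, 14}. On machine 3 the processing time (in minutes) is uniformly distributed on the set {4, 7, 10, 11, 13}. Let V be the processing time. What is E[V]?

169/18

E[V | machine 1] = (11+12)/2 = 23/2.
E[V | machine 2] = (4+5+14)/3 = 23/3.
E[V | machine 3] = (4+7+10+11+13)/5 = 9.
By the law of total expectation,
E[V] = (1/3)·(23/2) + (1/3)·(23/3) + (1/3)·(9) = 169/18.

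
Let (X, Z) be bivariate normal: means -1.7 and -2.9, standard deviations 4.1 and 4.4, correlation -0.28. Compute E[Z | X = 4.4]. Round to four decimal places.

The regression of Z on X has slope ρ·σ_Z/σ_X and passes through (μ_X, μ_Z).
E[Z | X=4.4] = -2.9 + (-0.28)·(4.4/4.1)·(4.4 − (-1.7)) = -2.9 + (-0.30049)·(6.1) = -4.7330.

-4.7330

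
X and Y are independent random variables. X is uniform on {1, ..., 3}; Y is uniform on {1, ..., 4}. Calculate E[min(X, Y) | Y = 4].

Outcomes with Y = 4: (1,4), (2,4), (3,4), each with probability 1/12.
E[min(X, Y) | Y = 4] = (1 + 2 + 3) / 3 = 2.

2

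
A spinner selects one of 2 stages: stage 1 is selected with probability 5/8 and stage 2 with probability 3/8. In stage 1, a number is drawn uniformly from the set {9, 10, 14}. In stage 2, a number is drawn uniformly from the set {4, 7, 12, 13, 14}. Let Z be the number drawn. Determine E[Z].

85/8

E[Z | stage 1] = (9+10+14)/3 = 11.
E[Z | stage 2] = (4+7+12+13+14)/5 = 10.
E[Z] = (5/8)·(11) + (3/8)·(10) = 85/8.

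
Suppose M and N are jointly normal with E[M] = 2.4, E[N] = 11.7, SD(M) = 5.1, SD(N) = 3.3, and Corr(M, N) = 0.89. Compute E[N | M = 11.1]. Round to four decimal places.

16.7102

The regression of N on M has slope ρ·σ_N/σ_M and passes through (μ_M, μ_N).
E[N | M=11.1] = 11.7 + (0.89)·(3.3/5.1)·(11.1 − (2.4)) = 11.7 + (0.57588)·(8.7) = 16.7102.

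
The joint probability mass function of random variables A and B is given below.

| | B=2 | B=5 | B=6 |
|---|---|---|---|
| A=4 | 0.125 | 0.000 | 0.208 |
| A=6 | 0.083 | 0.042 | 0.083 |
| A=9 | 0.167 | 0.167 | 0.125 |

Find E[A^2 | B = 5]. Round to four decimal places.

71.9569

P(B = 5) = 0.209.
Σ A^2·P over the event = 36·(0.042) + 81·(0.167) = 15.039.
E[A^2 | B = 5] = (15.039) / (0.209) = 71.9569.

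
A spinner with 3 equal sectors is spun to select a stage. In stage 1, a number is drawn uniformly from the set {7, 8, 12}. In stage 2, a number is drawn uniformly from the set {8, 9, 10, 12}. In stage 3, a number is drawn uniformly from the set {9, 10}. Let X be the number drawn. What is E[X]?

113/12

E[X | stage 1] = (7+8+12)/3 = 9.
E[X | stage 2] = (8+9+10+12)/4 = 39/4.
E[X | stage 3] = (9+10)/2 = 19/2.
E[X] = (1/3)·(9) + (1/3)·(39/4) + (1/3)·(19/2) = 113/12.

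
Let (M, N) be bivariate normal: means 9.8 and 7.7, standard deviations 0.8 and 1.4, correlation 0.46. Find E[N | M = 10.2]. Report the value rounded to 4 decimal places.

8.0220

For a bivariate normal, E[N | M=x] = μ_N + ρ·(σ_N/σ_M)·(x − μ_M).
E[N | M=10.2] = 7.7 + (0.46)·(1.4/0.8)·(10.2 − (9.8)) = 7.7 + (0.805)·(0.4) = 8.0220.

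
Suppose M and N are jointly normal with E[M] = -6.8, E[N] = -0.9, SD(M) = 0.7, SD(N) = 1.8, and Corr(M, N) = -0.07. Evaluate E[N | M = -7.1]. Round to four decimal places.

-0.8460

For a bivariate normal, E[N | M=x] = μ_N + ρ·(σ_N/σ_M)·(x − μ_M).
E[N | M=-7.1] = -0.9 + (-0.07)·(1.8/0.7)·(-7.1 − (-6.8)) = -0.9 + (-0.18)·(-0.3) = -0.8460.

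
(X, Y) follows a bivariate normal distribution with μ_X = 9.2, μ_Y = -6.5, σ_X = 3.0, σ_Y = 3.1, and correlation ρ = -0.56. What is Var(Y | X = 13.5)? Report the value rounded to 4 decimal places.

6.5963

Var(Y | X=x) = (1 − ρ²)·σ_Y².
Var(Y | X=13.5) = (3.1)²·(1 − (-0.56)²) = 9.61·0.6864 = 6.5963.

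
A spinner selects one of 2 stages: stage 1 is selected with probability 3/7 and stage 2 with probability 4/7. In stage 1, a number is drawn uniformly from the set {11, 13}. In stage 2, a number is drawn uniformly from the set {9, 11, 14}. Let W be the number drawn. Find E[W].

244/21

E[W | stage 1] = (11+13)/2 = 12.
E[W | stage 2] = (9+11+14)/3 = 34/3.
E[W] = (3/7)·(12) + (4/7)·(34/3) = 244/21.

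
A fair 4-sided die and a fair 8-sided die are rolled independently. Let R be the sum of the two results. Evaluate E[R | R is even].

7

P(R is even) = 1/2.
Σ over the event: 2·1/32 + 4·3/32 + 6·1/8 + 8·1/8 + 10·3/32 + 12·1/32 = 7/2.
E[R | R is even] = (7/2) / (1/2) = 7.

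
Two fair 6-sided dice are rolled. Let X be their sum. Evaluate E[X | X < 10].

P(X < 10) = 5/6.
Σ over the event: 2·1/36 + 3·1/18 + 4·1/12 + 5·1/9 + 6·5/36 + 7·1/6 + 8·5/36 + 9·1/9 = 47/9.
E[X | X < 10] = (47/9) / (5/6) = 94/15.

94/15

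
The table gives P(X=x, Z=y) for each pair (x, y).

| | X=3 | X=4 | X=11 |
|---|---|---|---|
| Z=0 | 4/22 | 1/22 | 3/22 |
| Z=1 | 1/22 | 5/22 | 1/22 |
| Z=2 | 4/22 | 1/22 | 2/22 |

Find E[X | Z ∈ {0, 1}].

P(Z ∈ {0, 1}) = 15/22.
Σ X·P over the event = 3·(4/22) + 3·(1/22) + 4·(1/22) + 4·(5/22) + 11·(3/22) + 11·(1/22) = 83/22.
E[X | Z ∈ {0, 1}] = (83/22) / (15/22) = 83/15.

83/15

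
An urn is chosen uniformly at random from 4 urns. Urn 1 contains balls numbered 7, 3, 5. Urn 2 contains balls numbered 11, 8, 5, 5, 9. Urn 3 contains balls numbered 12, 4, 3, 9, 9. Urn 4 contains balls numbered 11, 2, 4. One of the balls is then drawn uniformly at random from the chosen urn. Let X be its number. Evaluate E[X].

E[X | urn 1] = (7+3+5)/3 = 5.
E[X | urn 2] = (11+8+5+5+9)/5 = 38/5.
E[X | urn 3] = (12+4+3+9+9)/5 = 37/5.
E[X | urn 4] = (11+2+4)/3 = 17/3.
By the law of total expectation,
E[X] = (1/4)·(5) + (1/4)·(38/5) + (1/4)·(37/5) + (1/4)·(17/3) = 77/12.

77/12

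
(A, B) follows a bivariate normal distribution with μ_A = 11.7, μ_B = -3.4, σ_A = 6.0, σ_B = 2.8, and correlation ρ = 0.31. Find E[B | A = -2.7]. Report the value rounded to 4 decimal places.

The regression of B on A has slope ρ·σ_B/σ_A and passes through (μ_A, μ_B).
E[B | A=-2.7] = -3.4 + (0.31)·(2.8/6.0)·(-2.7 − (11.7)) = -3.4 + (0.14467)·(-14.4) = -5.4832.

-5.4832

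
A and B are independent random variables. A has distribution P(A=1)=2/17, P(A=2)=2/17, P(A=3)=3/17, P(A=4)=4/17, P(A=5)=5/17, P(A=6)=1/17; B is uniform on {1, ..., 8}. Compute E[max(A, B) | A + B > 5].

P(A + B > 5) = 14/17.
Summing max(A,B)·P(x,y) over outcomes with A + B > 5 gives 161/34.
E[max(A, B) | A + B > 5] = (161/34) / (14/17) = 23/4.

23/4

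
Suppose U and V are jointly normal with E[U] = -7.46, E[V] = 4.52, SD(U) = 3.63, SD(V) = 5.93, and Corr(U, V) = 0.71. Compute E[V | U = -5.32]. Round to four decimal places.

E[V | U=x] = μ_V + ρ(σ_V/σ_U)(x − μ_U) for jointly normal variables.
E[V | U=-5.32] = 4.52 + (0.71)·(5.93/3.63)·(-5.32 − (-7.46)) = 4.52 + (1.15986)·(2.14) = 7.0021.

7.0021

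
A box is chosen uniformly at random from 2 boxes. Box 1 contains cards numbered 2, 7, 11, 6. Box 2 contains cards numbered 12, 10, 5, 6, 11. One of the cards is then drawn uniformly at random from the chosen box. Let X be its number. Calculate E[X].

153/20

E[X | box 1] = (2+7+11+6)/4 = 13/2.
E[X | box 2] = (12+10+5+6+11)/5 = 44/5.
E[X] = (1/2)·(13/2) + (1/2)·(44/5) = 153/20.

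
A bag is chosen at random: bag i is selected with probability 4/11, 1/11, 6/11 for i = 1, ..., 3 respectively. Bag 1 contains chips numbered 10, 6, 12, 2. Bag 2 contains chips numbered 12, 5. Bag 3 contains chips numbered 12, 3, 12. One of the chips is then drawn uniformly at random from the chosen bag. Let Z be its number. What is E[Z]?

185/22

E[Z | bag 1] = (10+6+12+2)/4 = 15/2.
E[Z | bag 2] = (12+5)/2 = 17/2.
E[Z | bag 3] = (12+3+12)/3 = 9.
By the law of total expectation,
E[Z] = (4/11)·(15/2) + (1/11)·(17/2) + (6/11)·(9) = 185/22.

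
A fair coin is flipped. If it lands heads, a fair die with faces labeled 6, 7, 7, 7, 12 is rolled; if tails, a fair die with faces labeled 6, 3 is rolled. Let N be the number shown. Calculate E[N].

E[N | heads] = (6+7+7+7+12)/5 = 39/5.
E[N | tails] = (6+3)/2 = 9/2.
By the law of total expectation,
E[N] = (1/2)·(39/5) + (1/2)·(9/2) = 123/20.

123/20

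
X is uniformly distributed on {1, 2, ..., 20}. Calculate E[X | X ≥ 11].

31/2

Given X ≥ 11, X is equally likely to be any of {11, 12, 13, 14, 15, 16, 17, 18, 19, 20}.
E[X | X ≥ 11] = (11 + 12 + 13 + 14 + 15 + 16 + 17 + 18 + 19 + 20) / 10 = 31/2.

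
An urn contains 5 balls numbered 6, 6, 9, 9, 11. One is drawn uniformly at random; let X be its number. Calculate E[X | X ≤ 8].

P(X ≤ 8) = 2/5.
Σ over the event: 6·2/5 = 12/5.
E[X | X ≤ 8] = (12/5) / (2/5) = 6.

6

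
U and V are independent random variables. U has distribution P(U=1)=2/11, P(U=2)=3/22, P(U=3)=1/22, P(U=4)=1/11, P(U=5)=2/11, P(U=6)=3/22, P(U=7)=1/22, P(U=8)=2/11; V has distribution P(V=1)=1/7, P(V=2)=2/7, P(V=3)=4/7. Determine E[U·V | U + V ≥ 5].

P(U + V ≥ 5) = 58/77.
Summing UV·P(x,y) over outcomes with U + V ≥ 5 gives 1565/154.
E[U·V | U + V ≥ 5] = (1565/154) / (58/77) = 1565/116.

1565/116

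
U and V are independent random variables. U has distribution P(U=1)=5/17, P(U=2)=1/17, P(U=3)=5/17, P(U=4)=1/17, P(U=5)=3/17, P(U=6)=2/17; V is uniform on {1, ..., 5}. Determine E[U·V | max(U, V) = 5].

P(max(U, V) = 5) = 27/85.
Summing UV·P(x,y) over outcomes with max(U, V) = 5 gives 71/17.
E[U·V | max(U, V) = 5] = (71/17) / (27/85) = 355/27.

355/27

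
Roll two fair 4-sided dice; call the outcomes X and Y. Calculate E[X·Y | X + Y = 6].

Outcomes with X + Y = 6: (2,4), (3,3), (4,2), each with probability 1/16.
E[X·Y | X + Y = 6] = (8 + 9 + 8) / 3 = 25/3.

25/3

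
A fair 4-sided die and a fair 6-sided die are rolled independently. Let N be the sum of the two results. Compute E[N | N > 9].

P(N > 9) = 1/24.
Σ over the event: 10·1/24 = 5/12.
E[N | N > 9] = (5/12) / (1/24) = 10.

10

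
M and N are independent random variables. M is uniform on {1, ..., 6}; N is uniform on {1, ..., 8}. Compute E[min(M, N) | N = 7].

7/2

Outcomes with N = 7: (1,7), (2,7), (3,7), (4,7), (5,7), (6,7), each with probability 1/48.
E[min(M, N) | N = 7] = (1 + 2 + 3 + 4 + 5 + 6) / 6 = 7/2.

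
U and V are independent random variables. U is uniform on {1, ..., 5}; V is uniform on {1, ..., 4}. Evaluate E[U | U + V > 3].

56/17

P(U + V > 3) = 17/20.
Summing U·P(x,y) over outcomes with U + V > 3 gives 14/5.
E[U | U + V > 3] = (14/5) / (17/20) = 56/17.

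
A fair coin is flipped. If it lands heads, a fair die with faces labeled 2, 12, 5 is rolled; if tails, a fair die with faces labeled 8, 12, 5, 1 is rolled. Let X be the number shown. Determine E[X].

E[X | heads] = (2+12+5)/3 = 19/3.
E[X | tails] = (8+12+5+1)/4 = 13/2.
E[X] = (1/2)·(19/3) + (1/2)·(13/2) = 77/12.

77/12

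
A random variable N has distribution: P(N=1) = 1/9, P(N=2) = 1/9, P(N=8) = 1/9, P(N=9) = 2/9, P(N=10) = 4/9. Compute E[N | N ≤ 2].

P(N ≤ 2) = 2/9.
Σ over the event: 1·1/9 + 2·1/9 = 1/3.
E[N | N ≤ 2] = (1/3) / (2/9) = 3/2.

3/2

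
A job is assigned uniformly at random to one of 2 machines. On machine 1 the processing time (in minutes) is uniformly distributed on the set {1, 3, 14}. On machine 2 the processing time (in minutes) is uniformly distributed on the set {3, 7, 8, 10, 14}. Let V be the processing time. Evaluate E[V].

36/5

E[V | machine 1] = (1+3+14)/3 = 6.
E[V | machine 2] = (3+7+8+10+14)/5 = 42/5.
By the law of total expectation,
E[V] = (1/2)·(6) + (1/2)·(42/5) = 36/5.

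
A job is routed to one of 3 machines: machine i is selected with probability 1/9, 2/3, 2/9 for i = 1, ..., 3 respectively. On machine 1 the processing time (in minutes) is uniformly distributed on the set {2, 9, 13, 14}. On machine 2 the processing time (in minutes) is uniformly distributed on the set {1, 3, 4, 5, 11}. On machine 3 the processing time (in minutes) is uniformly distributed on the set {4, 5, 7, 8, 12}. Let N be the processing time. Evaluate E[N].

E[N | machine 1] = (2+9+13+14)/4 = 19/2.
E[N | machine 2] = (1+3+4+5+11)/5 = 24/5.
E[N | machine 3] = (4+5+7+8+12)/5 = 36/5.
E[N] = (1/9)·(19/2) + (2/3)·(24/5) + (2/9)·(36/5) = 527/90.

527/90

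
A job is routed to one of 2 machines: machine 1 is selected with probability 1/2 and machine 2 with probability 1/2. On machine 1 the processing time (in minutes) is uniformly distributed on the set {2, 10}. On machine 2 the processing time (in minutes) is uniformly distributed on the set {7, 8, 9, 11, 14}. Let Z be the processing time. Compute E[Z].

E[Z | machine 1] = (2+10)/2 = 6.
E[Z | machine 2] = (7+8+9+11+14)/5 = 49/5.
By the law of total expectation,
E[Z] = (1/2)·(6) + (1/2)·(49/5) = 79/10.

79/10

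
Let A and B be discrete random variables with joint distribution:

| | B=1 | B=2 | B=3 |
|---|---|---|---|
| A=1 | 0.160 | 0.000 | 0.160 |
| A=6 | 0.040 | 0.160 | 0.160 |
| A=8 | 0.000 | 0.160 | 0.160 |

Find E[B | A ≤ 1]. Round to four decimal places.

P(A ≤ 1) = 0.320.
Summing B·P(A=x,B=y) over the conditioning event gives 0.640.
E[B | A ≤ 1] = (0.640) / (0.320) = 2.0000.

2.0000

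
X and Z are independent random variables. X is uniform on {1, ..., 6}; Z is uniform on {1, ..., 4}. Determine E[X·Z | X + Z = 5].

Outcomes with X + Z = 5: (1,4), (2,3), (3,2), (4,1), each with probability 1/24.
E[X·Z | X + Z = 5] = (4 + 6 + 6 + 4) / 4 = 5.

5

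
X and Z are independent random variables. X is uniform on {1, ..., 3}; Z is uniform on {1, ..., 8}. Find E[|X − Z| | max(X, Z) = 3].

P(max(X, Z) = 3) = 5/24.
Summing |X−Z|·P(x,y) over outcomes with max(X, Z) = 3 gives 1/4.
E[|X − Z| | max(X, Z) = 3] = (1/4) / (5/24) = 6/5.

6/5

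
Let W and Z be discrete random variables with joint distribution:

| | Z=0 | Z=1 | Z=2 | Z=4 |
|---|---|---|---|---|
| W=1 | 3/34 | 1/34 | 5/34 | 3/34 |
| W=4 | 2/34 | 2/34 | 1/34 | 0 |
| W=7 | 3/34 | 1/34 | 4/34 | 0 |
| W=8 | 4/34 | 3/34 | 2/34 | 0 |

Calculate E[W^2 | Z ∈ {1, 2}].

619/19

P(Z ∈ {1, 2}) = 19/34.
Summing W^2·P(W=x,Z=y) over the conditioning event gives 619/34.
E[W^2 | Z ∈ {1, 2}] = (619/34) / (19/34) = 619/19.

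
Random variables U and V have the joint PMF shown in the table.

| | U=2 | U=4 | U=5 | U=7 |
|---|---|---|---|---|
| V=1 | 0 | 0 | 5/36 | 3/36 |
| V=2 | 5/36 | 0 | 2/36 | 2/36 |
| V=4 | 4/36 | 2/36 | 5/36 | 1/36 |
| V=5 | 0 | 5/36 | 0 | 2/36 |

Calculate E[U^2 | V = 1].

P(V = 1) = 2/9.
Σ U^2·P over the event = 25·(5/36) + 49·(3/36) = 68/9.
E[U^2 | V = 1] = (68/9) / (2/9) = 34.

34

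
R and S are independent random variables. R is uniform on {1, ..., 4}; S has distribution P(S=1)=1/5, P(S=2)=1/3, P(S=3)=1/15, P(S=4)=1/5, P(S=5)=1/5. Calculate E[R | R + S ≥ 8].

P(R + S ≥ 8) = 3/20.
Summing R·P(x,y) over outcomes with R + S ≥ 8 gives 11/20.
E[R | R + S ≥ 8] = (11/20) / (3/20) = 11/3.

11/3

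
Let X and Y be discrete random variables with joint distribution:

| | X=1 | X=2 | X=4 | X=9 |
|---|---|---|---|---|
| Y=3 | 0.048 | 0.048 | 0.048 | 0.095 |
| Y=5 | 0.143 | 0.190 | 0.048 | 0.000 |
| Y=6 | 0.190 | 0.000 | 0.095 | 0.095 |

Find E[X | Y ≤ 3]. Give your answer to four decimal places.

P(Y ≤ 3) = 0.239.
Summing X·P(X=x,Y=y) over the conditioning event gives 1.191.
E[X | Y ≤ 3] = (1.191) / (0.239) = 4.9833.

4.9833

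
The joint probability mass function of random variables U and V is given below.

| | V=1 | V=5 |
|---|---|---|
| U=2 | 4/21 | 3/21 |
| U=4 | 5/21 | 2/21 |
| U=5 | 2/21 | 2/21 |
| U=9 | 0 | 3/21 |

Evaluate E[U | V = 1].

38/11

P(V = 1) = 11/21.
Summing U·P(U=x,V=y) over the conditioning event gives 38/21.
E[U | V = 1] = (38/21) / (11/21) = 38/11.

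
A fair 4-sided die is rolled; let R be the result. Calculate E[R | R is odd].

2

Given R is odd, R is equally likely to be any of {1, 3}.
E[R | R is odd] = (1 + 3) / 2 = 2.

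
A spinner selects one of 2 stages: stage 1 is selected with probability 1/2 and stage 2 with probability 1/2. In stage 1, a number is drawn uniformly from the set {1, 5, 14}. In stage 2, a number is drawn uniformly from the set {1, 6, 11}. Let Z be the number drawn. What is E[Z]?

E[Z | stage 1] = (1+5+14)/3 = 20/3.
E[Z | stage 2] = (1+6+11)/3 = 6.
By the law of total expectation,
E[Z] = (1/2)·(20/3) + (1/2)·(6) = 19/3.

19/3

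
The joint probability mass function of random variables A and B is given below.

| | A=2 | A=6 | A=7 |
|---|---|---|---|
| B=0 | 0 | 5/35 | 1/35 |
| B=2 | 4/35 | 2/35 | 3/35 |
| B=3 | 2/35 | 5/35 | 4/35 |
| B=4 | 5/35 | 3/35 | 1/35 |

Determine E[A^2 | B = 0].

P(B = 0) = 6/35.
Σ A^2·P over the event = 36·(5/35) + 49·(1/35) = 229/35.
E[A^2 | B = 0] = (229/35) / (6/35) = 229/6.

229/6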